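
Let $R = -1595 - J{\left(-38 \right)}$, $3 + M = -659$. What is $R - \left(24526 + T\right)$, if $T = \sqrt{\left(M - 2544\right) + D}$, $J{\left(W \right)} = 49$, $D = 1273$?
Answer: $-26170 - i \sqrt{1933} \approx -26170.0 - 43.966 i$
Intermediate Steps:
$M = -662$ ($M = -3 - 659 = -662$)
$R = -1644$ ($R = -1595 - 49 = -1644$)
$T = i \sqrt{1933}$ ($T = \sqrt{\left(-662 - 2544\right) + 1273} = \sqrt{-3206 + 1273} = \sqrt{-1933} = i \sqrt{1933} \approx 43.966 i$)
$R - \left(24526 + T\right) = -1644 - \left(24526 + i \sqrt{1933}\right) = -26170 - i \sqrt{1933}$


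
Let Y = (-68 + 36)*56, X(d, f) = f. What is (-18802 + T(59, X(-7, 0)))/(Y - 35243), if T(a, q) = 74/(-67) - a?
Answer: 1263761/2481345 ≈ 0.50931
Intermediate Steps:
T(a, q) = -74/67 - a (T(a, q) = 74*(-1/67) - a = -74/67 - a)
Y = -1792 (Y = -32*56 = -1792)
(-18802 + T(59, X(-7, 0)))/(Y - 35243) = (-18802 + (-74/67 - 1*59))/(-1792 - 35243) = (-18802 + (-74/67 - 59))/(-37035) = (-18802 - 4027/67)*(-1/37035) = -1263761/67*(-1/37035) = 1263761/2481345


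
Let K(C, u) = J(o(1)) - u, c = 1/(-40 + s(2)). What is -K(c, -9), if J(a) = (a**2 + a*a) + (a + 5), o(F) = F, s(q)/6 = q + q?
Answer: -17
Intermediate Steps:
s(q) = 12*q (s(q) = 6*(q + q) = 6*(2*q) = 12*q)
J(a) = 5 + a + 2*a**2 (J(a) = (a**2 + a**2) + (5 + a) = 2*a**2 + (5 + a) = 5 + a + 2*a**2)
c = -1/16 (c = 1/(-40 + 12*2) = 1/(-40 + 24) = 1/(-16) = -1/16 ≈ -0.062500)
K(C, u) = 8 - u (K(C, u) = (5 + 1 + 2*1**2) - u = (5 + 1 + 2*1) - u = (5 + 1 + 2) - u = 8 - u)
-K(c, -9) = -(8 - 1*(-9)) = -(8 + 9) = -1*17 = -17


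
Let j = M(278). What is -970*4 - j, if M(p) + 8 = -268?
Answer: -3604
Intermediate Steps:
M(p) = -276 (M(p) = -8 - 268 = -276)
j = -276
-970*4 - j = -970*4 - 1*(-276) = -3880 + 276 = -3604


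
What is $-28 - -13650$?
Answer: $13622$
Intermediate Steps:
$-28 - -13650 = -28 + 13650 = 13622$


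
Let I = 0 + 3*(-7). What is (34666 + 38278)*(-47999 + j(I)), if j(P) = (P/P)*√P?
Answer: -3501239056 + 72944*I*√21 ≈ -3.5012e+9 + 3.3427e+5*I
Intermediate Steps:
I = -21 (I = 0 - 21 = -21)
j(P) = √P (j(P) = 1*√P = √P)
(34666 + 38278)*(-47999 + j(I)) = (34666 + 38278)*(-47999 + √(-21)) = 72944*(-47999 + I*√21) = -3501239056 + 72944*I*√21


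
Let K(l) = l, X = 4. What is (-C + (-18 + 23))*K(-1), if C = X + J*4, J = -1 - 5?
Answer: -25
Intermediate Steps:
J = -6
C = -20 (C = 4 - 6*4 = 4 - 24 = -20)
(-C + (-18 + 23))*K(-1) = (-1*(-20) + (-18 + 23))*(-1) = (20 + 5)*(-1) = 25*(-1) = -25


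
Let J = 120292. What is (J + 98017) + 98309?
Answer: 316618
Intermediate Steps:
(J + 98017) + 98309 = (120292 + 98017) + 98309 = 218309 + 98309 = 316618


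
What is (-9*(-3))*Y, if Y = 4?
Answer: 108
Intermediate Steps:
(-9*(-3))*Y = -9*(-3)*4 = 27*4 = 108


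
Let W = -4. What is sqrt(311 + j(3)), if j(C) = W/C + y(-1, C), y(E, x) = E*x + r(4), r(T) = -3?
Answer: sqrt(2733)/3 ≈ 17.426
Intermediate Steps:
y(E, x) = -3 + E*x (y(E, x) = E*x - 3 = -3 + E*x)
j(C) = -3 - C - 4/C (j(C) = -4/C + (-3 - C) = -3 - C - 4/C)
sqrt(311 + j(3)) = sqrt(311 + (-3 - 1*3 - 4/3)) = sqrt(311 + (-3 - 3 - 4*1/3)) = sqrt(311 + (-3 - 3 - 4/3)) = sqrt(311 - 22/3) = sqrt(911/3) = sqrt(2733)/3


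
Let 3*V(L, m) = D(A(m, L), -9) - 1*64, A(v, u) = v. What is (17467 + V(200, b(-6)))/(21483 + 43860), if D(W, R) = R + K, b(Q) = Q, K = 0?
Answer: 52328/196029 ≈ 0.26694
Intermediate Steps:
D(W, R) = R (D(W, R) = R + 0 = R)
V(L, m) = -73/3 (V(L, m) = (-9 - 1*64)/3 = (-9 - 64)/3 = (⅓)*(-73) = -73/3)
(17467 + V(200, b(-6)))/(21483 + 43860) = (17467 - 73/3)/(21483 + 43860) = (52328/3)/65343 = (52328/3)*(1/65343) = 52328/196029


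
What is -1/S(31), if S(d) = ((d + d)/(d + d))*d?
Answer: -1/31 ≈ -0.032258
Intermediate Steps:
S(d) = d (S(d) = ((2*d)/((2*d)))*d = ((2*d)*(1/(2*d)))*d = 1*d = d)
-1/S(31) = -1/31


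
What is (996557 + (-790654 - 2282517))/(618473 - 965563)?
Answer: 1038307/173545 ≈ 5.9829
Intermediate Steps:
(996557 + (-790654 - 2282517))/(618473 - 965563) = (996557 - 3073171)/(-347090) = -2076614*(-1/347090) = 1038307/173545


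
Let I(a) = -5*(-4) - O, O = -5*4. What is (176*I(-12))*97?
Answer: 682880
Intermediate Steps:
O = -20
I(a) = 40 (I(a) = -5*(-4) - 1*(-20) = 20 + 20 = 40)
(176*I(-12))*97 = (176*40)*97 = 7040*97 = 682880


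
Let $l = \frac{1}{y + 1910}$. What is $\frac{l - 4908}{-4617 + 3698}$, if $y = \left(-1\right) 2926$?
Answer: $\frac{4986529}{933704} \approx 5.3406$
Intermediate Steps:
$y = -2926$
$l = - \frac{1}{1016}$ ($l = \frac{1}{-2926 + 1910} = \frac{1}{-1016} = - \frac{1}{1016} \approx -0.00098425$)
$\frac{l - 4908}{-4617 + 3698} = \frac{- \frac{1}{1016} - 4908}{-4617 + 3698} = - \frac{4986529}{1016 \left(-919\right)} = \left(- \frac{4986529}{1016}\right) \left(- \frac{1}{919}\right) = \frac{4986529}{933704}$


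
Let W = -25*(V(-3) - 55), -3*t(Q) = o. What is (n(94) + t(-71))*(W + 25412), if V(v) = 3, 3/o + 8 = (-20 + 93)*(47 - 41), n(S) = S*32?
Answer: 17275171284/215 ≈ 8.0350e+7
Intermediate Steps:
n(S) = 32*S
o = 3/430 (o = 3/(-8 + (-20 + 93)*(47 - 41)) = 3/(-8 + 73*6) = 3/(-8 + 438) = 3/430 ≈ 0.0069767)
t(Q) = -1/430 (t(Q) = -1/3*3/430 = -1/430)
W = 1300 (W = -25*(3 - 55) = -25*(-52) = 1300)
(n(94) + t(-71))*(W + 25412) = (32*94 - 1/430)*(1300 + 25412) = (3008 - 1/430)*26712 = (1293439/430)*26712 = 17275171284/215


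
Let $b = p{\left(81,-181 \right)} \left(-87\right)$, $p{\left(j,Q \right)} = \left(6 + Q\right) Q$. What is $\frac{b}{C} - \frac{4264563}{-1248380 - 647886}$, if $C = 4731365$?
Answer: $\frac{2990323299129}{1794385316618} \approx 1.6665$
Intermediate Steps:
$p{\left(j,Q \right)} = Q \left(6 + Q\right)$
$b = -2755725$ ($b = - 181 \left(6 - 181\right) \left(-87\right) = \left(-181\right) \left(-175\right) \left(-87\right) = 31675 \left(-87\right) = -2755725$)
$\frac{b}{C} - \frac{4264563}{-1248380 - 647886} = - \frac{2755725}{4731365} - \frac{4264563}{-1248380 - 647886} = \left(-2755725\right) \frac{1}{4731365} - \frac{4264563}{-1248380 - 647886} = - \frac{551145}{946273} - \frac{4264563}{-1896266} = - \frac{551145}{946273} - - \frac{4264563}{1896266} = - \frac{551145}{946273} + \frac{4264563}{1896266} = \frac{2990323299129}{1794385316618}$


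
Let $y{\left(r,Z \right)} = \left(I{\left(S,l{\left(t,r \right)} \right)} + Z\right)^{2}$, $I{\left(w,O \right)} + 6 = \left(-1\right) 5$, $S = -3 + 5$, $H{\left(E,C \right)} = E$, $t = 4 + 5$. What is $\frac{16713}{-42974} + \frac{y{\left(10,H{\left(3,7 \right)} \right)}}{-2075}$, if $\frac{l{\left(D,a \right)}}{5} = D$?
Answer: $- \frac{37429811}{89171050} \approx -0.41975$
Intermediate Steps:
$t = 9$
$l{\left(D,a \right)} = 5 D$
$S = 2$
$I{\left(w,O \right)} = -11$ ($I{\left(w,O \right)} = -6 - 5 = -11$)
$y{\left(r,Z \right)} = \left(-11 + Z\right)^{2}$
$\frac{16713}{-42974} + \frac{y{\left(10,H{\left(3,7 \right)} \right)}}{-2075} = \frac{16713}{-42974} + \frac{\left(-11 + 3\right)^{2}}{-2075} = 16713 \left(- \frac{1}{42974}\right) + \left(-8\right)^{2} \left(- \frac{1}{2075}\right) = - \frac{16713}{42974} + 64 \left(- \frac{1}{2075}\right) = - \frac{16713}{42974} - \frac{64}{2075} = - \frac{37429811}{89171050}$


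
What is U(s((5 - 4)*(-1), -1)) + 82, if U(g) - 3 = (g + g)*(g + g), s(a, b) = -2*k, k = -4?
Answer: 341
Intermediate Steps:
s(a, b) = 8 (s(a, b) = -2*(-4) = 8)
U(g) = 3 + 4*g² (U(g) = 3 + (g + g)*(g + g) = 3 + (2*g)*(2*g) = 3 + 4*g²)
U(s((5 - 4)*(-1), -1)) + 82 = (3 + 4*8²) + 82 = (3 + 4*64) + 82 = (3 + 256) + 82 = 259 + 82 = 341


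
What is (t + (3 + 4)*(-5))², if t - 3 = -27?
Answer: 3481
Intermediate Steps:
t = -24 (t = 3 - 27 = -24)
(t + (3 + 4)*(-5))² = (-24 + (3 + 4)*(-5))² = (-24 + 7*(-5))² = (-24 - 35)² = (-59)² = 3481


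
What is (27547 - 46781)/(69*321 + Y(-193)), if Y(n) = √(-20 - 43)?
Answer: -23667437/27254348 + 9617*I*√7/81763044 ≈ -0.86839 + 0.00031119*I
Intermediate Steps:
Y(n) = 3*I*√7 (Y(n) = √(-63) = 3*I*√7)
(27547 - 46781)/(69*321 + Y(-193)) = (27547 - 46781)/(69*321 + 3*I*√7) = -19234/(22149 + 3*I*√7)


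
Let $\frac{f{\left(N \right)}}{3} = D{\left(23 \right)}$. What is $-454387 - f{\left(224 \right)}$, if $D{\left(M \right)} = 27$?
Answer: $-454468$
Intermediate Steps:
$f{\left(N \right)} = 81$ ($f{\left(N \right)} = 3 \cdot 27 = 81$)
$-454387 - f{\left(224 \right)} = -454387 - 81 = -454468$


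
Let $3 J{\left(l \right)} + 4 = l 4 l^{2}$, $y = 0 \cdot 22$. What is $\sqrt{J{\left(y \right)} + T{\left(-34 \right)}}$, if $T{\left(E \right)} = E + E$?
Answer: $\frac{4 i \sqrt{39}}{3} \approx 8.3267 i$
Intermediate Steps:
$T{\left(E \right)} = 2 E$
$y = 0$
$J{\left(l \right)} = - \frac{4}{3} + \frac{4 l^{3}}{3}$ ($J{\left(l \right)} = - \frac{4}{3} + \frac{l 4 l^{2}}{3} = - \frac{4}{3} + \frac{4 l^{3}}{3}$)
$\sqrt{J{\left(y \right)} + T{\left(-34 \right)}} = \sqrt{\left(- \frac{4}{3} + \frac{4 \cdot 0^{3}}{3}\right) + 2 \left(-34\right)} = \sqrt{\left(- \frac{4}{3} + \frac{4}{3} \cdot 0\right) - 68} = \sqrt{\left(- \frac{4}{3} + 0\right) - 68} = \sqrt{- \frac{4}{3} - 68} = \sqrt{- \frac{208}{3}} = \frac{4 i \sqrt{39}}{3}$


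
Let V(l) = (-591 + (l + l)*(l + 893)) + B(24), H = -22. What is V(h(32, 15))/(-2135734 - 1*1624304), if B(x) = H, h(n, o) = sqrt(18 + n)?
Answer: 57/417782 - 4465*sqrt(2)/1880019 ≈ -0.0032223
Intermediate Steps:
B(x) = -22
V(l) = -613 + 2*l*(893 + l) (V(l) = (-591 + (l + l)*(l + 893)) - 22 = (-591 + (2*l)*(893 + l)) - 22 = (-591 + 2*l*(893 + l)) - 22 = -613 + 2*l*(893 + l))
V(h(32, 15))/(-2135734 - 1*1624304) = (-613 + 2*(sqrt(18 + 32))**2 + 1786*sqrt(18 + 32))/(-2135734 - 1*1624304) = (-613 + 2*(sqrt(50))**2 + 1786*sqrt(50))/(-2135734 - 1624304) = (-613 + 2*(5*sqrt(2))**2 + 1786*(5*sqrt(2)))/(-3760038) = (-613 + 2*50 + 8930*sqrt(2))*(-1/3760038) = (-613 + 100 + 8930*sqrt(2))*(-1/3760038) = (-513 + 8930*sqrt(2))*(-1/3760038) = 57/417782 - 4465*sqrt(2)/1880019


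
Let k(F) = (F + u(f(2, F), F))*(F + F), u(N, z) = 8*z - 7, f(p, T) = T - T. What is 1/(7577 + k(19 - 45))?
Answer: 1/20109 ≈ 4.9729e-5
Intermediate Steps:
f(p, T) = 0
u(N, z) = -7 + 8*z
k(F) = 2*F*(-7 + 9*F) (k(F) = (F + (-7 + 8*F))*(F + F) = (-7 + 9*F)*(2*F) = 2*F*(-7 + 9*F))
1/(7577 + k(19 - 45)) = 1/(7577 + 2*(19 - 45)*(-7 + 9*(19 - 45))) = 1/(7577 + 2*(-26)*(-7 + 9*(-26))) = 1/(7577 + 2*(-26)*(-7 - 234)) = 1/(7577 + 2*(-26)*(-241)) = 1/(7577 + 12532) = 1/20109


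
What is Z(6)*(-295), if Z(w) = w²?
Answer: -10620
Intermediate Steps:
Z(6)*(-295) = 6²*(-295) = 36*(-295) = -10620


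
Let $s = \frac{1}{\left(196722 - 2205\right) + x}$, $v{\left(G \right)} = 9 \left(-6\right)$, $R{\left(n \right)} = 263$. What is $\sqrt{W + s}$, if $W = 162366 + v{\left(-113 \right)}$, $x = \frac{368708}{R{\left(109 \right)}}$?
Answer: $\frac{\sqrt{430938140692552099369}}{51526679} \approx 402.88$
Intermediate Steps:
$v{\left(G \right)} = -54$
$x = \frac{368708}{263} \approx 1401.9$
$s = \frac{263}{51526679}$ ($s = \frac{1}{\left(196722 - 2205\right) + \frac{368708}{263}} = \frac{1}{194517 + \frac{368708}{263}} = \frac{1}{\frac{51526679}{263}} = \frac{263}{51526679} \approx 5.1041 \cdot 10^{-6}$)
$W = 162312$ ($W = 162366 - 54 = 162312$)
$\sqrt{W + s} = \sqrt{162312 + \frac{263}{51526679}} = \sqrt{\frac{8363398322111}{51526679}} = \frac{\sqrt{430938140692552099369}}{51526679}$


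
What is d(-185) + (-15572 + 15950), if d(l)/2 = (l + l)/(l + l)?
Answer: 380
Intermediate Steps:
d(l) = 2 (d(l) = 2*((l + l)/(l + l)) = 2*((2*l)/((2*l))) = 2*((2*l)*(1/(2*l))) = 2*1 = 2)
d(-185) + (-15572 + 15950) = 2 + (-15572 + 15950) = 2 + 378 = 380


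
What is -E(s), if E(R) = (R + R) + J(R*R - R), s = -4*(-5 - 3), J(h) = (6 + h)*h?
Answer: -990080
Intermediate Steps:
J(h) = h*(6 + h)
s = 32 (s = -4*(-8) = 32)
E(R) = 2*R + (R² - R)*(6 + R² - R) (E(R) = (R + R) + (R*R - R)*(6 + (R*R - R)) = 2*R + (R² - R)*(6 + (R² - R)) = 2*R + (R² - R)*(6 + R² - R))
-E(s) = -32*(2 + (-1 + 32)*(6 + 32*(-1 + 32))) = -32*(2 + 31*(6 + 32*31)) = -32*(2 + 31*(6 + 992)) = -32*(2 + 31*998) = -32*(2 + 30938) = -32*30940 = -1*990080 = -990080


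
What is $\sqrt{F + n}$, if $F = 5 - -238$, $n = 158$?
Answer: $\sqrt{401} \approx 20.025$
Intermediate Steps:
$F = 243$ ($F = 5 + 238 = 243$)
$\sqrt{F + n} = \sqrt{243 + 158} = \sqrt{401}$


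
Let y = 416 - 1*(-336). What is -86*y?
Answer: -64672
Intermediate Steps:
y = 752 (y = 416 + 336 = 752)
-86*y = -86*752 = -64672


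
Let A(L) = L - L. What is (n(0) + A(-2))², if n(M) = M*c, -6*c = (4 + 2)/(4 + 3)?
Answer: 0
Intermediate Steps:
A(L) = 0
c = -⅐ (c = -(4 + 2)/(6*(4 + 3)) = -1/7 = -⅙*6/7 = -⅐ ≈ -0.14286)
n(M) = -M/7 (n(M) = M*(-⅐) = -M/7)
(n(0) + A(-2))² = (-⅐*0 + 0)² = (0 + 0)² = 0² = 0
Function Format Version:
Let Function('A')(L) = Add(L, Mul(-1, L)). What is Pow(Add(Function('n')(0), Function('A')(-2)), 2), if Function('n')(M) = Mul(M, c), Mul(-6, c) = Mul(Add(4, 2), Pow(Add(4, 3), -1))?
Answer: 0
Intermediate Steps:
Function('A')(L) = 0
c = Rational(-1, 7) (c = Mul(Rational(-1, 6), Mul(Add(4, 2), Pow(Add(4, 3), -1))) = Mul(Rational(-1, 6), Mul(6, Pow(7, -1))) = Mul(Rational(-1, 6), Mul(6, Rational(1, 7))) = Mul(Rational(-1, 6), Rational(6, 7)) = Rational(-1, 7) ≈ -0.14286)
Function('n')(M) = Mul(Rational(-1, 7), M) (Function('n')(M) = Mul(M, Rational(-1, 7)) = Mul(Rational(-1, 7), M))
Pow(Add(Function('n')(0), Function('A')(-2)), 2) = Pow(Add(Mul(Rational(-1, 7), 0), 0), 2) = Pow(Add(0, 0), 2) = Pow(0, 2) = 0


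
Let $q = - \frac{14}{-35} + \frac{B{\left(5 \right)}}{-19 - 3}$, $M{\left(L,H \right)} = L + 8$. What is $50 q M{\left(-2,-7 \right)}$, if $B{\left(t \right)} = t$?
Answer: $\frac{570}{11} \approx 51.818$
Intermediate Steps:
$M{\left(L,H \right)} = 8 + L$
$q = \frac{19}{110}$ ($q = - \frac{14}{-35} + \frac{5}{-19 - 3} = \left(-14\right) \left(- \frac{1}{35}\right) + \frac{5}{-22} = \frac{2}{5} + 5 \left(- \frac{1}{22}\right) = \frac{2}{5} - \frac{5}{22} = \frac{19}{110} \approx 0.17273$)
$50 q M{\left(-2,-7 \right)} = 50 \cdot \frac{19}{110} \left(8 - 2\right) = \frac{95}{11} \cdot 6 = \frac{570}{11}$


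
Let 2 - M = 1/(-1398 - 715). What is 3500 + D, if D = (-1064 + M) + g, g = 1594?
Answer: 8519617/2113 ≈ 4032.0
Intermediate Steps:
M = 4227/2113 (M = 2 - 1/(-1398 - 715) = 2 - 1/(-2113) = 2 - 1*(-1/2113) = 2 + 1/2113 = 4227/2113 ≈ 2.0005)
D = 1124117/2113 (D = (-1064 + 4227/2113) + 1594 = -2244005/2113 + 1594 = 1124117/2113 ≈ 532.00)
3500 + D = 3500 + 1124117/2113 = 8519617/2113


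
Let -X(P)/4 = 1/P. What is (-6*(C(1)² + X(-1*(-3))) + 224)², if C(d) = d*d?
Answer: 51076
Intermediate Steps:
X(P) = -4/P
C(d) = d²
(-6*(C(1)² + X(-1*(-3))) + 224)² = (-6*((1²)² - 4/((-1*(-3)))) + 224)² = (-6*(1² - 4/3) + 224)² = (-6*(1 - 4*⅓) + 224)² = (-6*(1 - 4/3) + 224)² = (-6*(-⅓) + 224)² = (2 + 224)² = 226² = 51076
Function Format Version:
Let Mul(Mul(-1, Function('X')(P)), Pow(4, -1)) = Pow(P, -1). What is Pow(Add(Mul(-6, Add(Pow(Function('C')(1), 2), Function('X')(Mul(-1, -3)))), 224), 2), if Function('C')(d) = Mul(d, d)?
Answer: 51076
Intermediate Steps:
Function('X')(P) = Mul(-4, Pow(P, -1))
Function('C')(d) = Pow(d, 2)
Pow(Add(Mul(-6, Add(Pow(Function('C')(1), 2), Function('X')(Mul(-1, -3)))), 224), 2) = Pow(Add(Mul(-6, Add(Pow(Pow(1, 2), 2), Mul(-4, Pow(Mul(-1, -3), -1)))), 224), 2) = Pow(Add(Mul(-6, Add(Pow(1, 2), Mul(-4, Pow(3, -1)))), 224), 2) = Pow(Add(Mul(-6, Add(1, Mul(-4, Rational(1, 3)))), 224), 2) = Pow(Add(Mul(-6, Add(1, Rational(-4, 3))), 224), 2) = Pow(Add(Mul(-6, Rational(-1, 3)), 224), 2) = Pow(Add(2, 224), 2) = Pow(226, 2) = 51076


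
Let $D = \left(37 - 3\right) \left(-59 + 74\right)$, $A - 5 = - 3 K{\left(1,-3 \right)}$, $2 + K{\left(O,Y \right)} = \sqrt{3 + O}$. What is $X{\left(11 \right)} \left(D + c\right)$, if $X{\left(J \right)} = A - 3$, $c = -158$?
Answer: $704$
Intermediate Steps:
$K{\left(O,Y \right)} = -2 + \sqrt{3 + O}$
$A = 5$ ($A = 5 - 3 \left(-2 + \sqrt{3 + 1}\right) = 5 - 3 \left(-2 + \sqrt{4}\right) = 5 - 3 \left(-2 + 2\right) = 5 - 0 = 5 + 0 = 5$)
$D = 510$ ($D = 34 \cdot 15 = 510$)
$X{\left(J \right)} = 2$ ($X{\left(J \right)} = 5 - 3 = 2$)
$X{\left(11 \right)} \left(D + c\right) = 2 \left(510 - 158\right) = 2 \cdot 352 = 704$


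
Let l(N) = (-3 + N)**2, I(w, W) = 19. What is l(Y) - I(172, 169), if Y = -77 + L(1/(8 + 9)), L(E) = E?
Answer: 1841390/289 ≈ 6371.6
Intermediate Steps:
Y = -1308/17 (Y = -77 + 1/(8 + 9) = -77 + 1/17 = -1308/17 ≈ -76.941)
l(Y) - I(172, 169) = (-3 - 1308/17)**2 - 1*19 = (-1359/17)**2 - 19 = 1846881/289 - 19 = 1841390/289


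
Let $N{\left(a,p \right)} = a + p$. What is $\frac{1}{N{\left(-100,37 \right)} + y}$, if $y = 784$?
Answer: $\frac{1}{721} \approx 0.001387$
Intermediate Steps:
$\frac{1}{N{\left(-100,37 \right)} + y} = \frac{1}{\left(-100 + 37\right) + 784} = \frac{1}{-63 + 784} = \frac{1}{721}$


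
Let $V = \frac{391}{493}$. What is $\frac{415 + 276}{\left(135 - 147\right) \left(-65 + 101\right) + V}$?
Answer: $- \frac{20039}{12505} \approx -1.6025$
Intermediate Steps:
$V = \frac{23}{29}$ ($V = 391 \cdot \frac{1}{493} = \frac{23}{29} \approx 0.7931$)
$\frac{415 + 276}{\left(135 - 147\right) \left(-65 + 101\right) + V} = \frac{415 + 276}{\left(135 - 147\right) \left(-65 + 101\right) + \frac{23}{29}} = \frac{691}{\left(-12\right) 36 + \frac{23}{29}} = \frac{691}{-432 + \frac{23}{29}} = \frac{691}{- \frac{12505}{29}} = 691 \left(- \frac{29}{12505}\right) = - \frac{20039}{12505}$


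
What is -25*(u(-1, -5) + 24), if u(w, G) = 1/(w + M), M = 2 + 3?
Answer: -2425/4 ≈ -606.25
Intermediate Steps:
M = 5
u(w, G) = 1/(5 + w) (u(w, G) = 1/(w + 5) = 1/(5 + w))
-25*(u(-1, -5) + 24) = -25*(1/(5 - 1) + 24) = -25*(1/4 + 24) = -25*97/4 = -2425/4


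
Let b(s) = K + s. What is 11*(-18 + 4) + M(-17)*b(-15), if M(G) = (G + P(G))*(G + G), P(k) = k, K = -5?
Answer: -23274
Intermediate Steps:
b(s) = -5 + s
M(G) = 4*G² (M(G) = (G + G)*(G + G) = (2*G)*(2*G) = 4*G²)
11*(-18 + 4) + M(-17)*b(-15) = 11*(-18 + 4) + (4*(-17)²)*(-5 - 15) = 11*(-14) + (4*289)*(-20) = -154 + 1156*(-20) = -154 - 23120 = -23274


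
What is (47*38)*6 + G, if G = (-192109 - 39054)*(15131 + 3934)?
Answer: -4407111879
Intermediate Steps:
G = -4407122595 (G = -231163*19065 = -4407122595)
(47*38)*6 + G = (47*38)*6 - 4407122595 = 1786*6 - 4407122595 = 10716 - 4407122595 = -4407111879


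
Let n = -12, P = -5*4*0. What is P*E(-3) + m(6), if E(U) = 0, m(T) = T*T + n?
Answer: 24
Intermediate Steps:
P = 0 (P = -20*0 = 0)
m(T) = -12 + T² (m(T) = T*T - 12 = T² - 12 = -12 + T²)
P*E(-3) + m(6) = 0*0 + (-12 + 6²) = 0 + (-12 + 36) = 0 + 24 = 24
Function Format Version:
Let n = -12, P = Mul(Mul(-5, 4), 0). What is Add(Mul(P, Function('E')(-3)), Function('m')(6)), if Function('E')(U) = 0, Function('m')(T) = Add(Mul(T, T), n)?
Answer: 24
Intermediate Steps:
P = 0 (P = Mul(-20, 0) = 0)
Function('m')(T) = Add(-12, Pow(T, 2)) (Function('m')(T) = Add(Mul(T, T), -12) = Add(Pow(T, 2), -12) = Add(-12, Pow(T, 2)))
Add(Mul(P, Function('E')(-3)), Function('m')(6)) = Add(Mul(0, 0), Add(-12, Pow(6, 2))) = Add(0, Add(-12, 36)) = Add(0, 24) = 24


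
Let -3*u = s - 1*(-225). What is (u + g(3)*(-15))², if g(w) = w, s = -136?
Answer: 50176/9 ≈ 5575.1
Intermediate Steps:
u = -89/3 (u = -(-136 - 1*(-225))/3 = -(-136 + 225)/3 = -⅓*89 = -89/3 ≈ -29.667)
(u + g(3)*(-15))² = (-89/3 + 3*(-15))² = (-89/3 - 45)² = (-224/3)² = 50176/9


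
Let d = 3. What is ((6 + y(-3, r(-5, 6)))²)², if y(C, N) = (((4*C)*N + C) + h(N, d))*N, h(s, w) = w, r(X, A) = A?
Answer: 32933538576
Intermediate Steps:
y(C, N) = N*(3 + C + 4*C*N) (y(C, N) = (((4*C)*N + C) + 3)*N = ((4*C*N + C) + 3)*N = ((C + 4*C*N) + 3)*N = (3 + C + 4*C*N)*N = N*(3 + C + 4*C*N))
((6 + y(-3, r(-5, 6)))²)² = ((6 + 6*(3 - 3 + 4*(-3)*6))²)² = ((6 + 6*(3 - 3 - 72))²)² = ((6 + 6*(-72))²)² = ((6 - 432)²)² = ((-426)²)² = 181476² = 32933538576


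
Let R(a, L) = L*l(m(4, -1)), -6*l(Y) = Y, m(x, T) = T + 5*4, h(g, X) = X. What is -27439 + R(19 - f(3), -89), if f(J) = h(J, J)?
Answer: -162943/6 ≈ -27157.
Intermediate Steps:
f(J) = J
m(x, T) = 20 + T (m(x, T) = T + 20 = 20 + T)
l(Y) = -Y/6
R(a, L) = -19*L/6 (R(a, L) = L*(-(20 - 1)/6) = L*(-⅙*19) = L*(-19/6) = -19*L/6)
-27439 + R(19 - f(3), -89) = -27439 - 19/6*(-89) = -27439 + 1691/6 = -162943/6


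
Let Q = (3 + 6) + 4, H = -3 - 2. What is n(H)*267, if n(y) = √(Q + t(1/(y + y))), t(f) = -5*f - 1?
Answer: 1335*√2/2 ≈ 943.99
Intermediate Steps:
t(f) = -1 - 5*f
H = -5
Q = 13 (Q = 9 + 4 = 13)
n(y) = √(12 - 5/(2*y)) (n(y) = √(13 + (-1 - 5/(y + y))) = √(13 + (-1 - 5*1/(2*y))) = √(13 + (-1 - 5/(2*y))) = √(12 - 5/(2*y)))
n(H)*267 = (√(48 - 10/(-5))/2)*267 = (√(48 - 10*(-⅕))/2)*267 = (√(48 + 2)/2)*267 = (√50/2)*267 = ((5*√2)/2)*267 = (5*√2/2)*267 = 1335*√2/2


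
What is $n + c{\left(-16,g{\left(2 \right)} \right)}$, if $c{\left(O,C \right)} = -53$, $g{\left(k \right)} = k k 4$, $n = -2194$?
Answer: $-2247$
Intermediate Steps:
$g{\left(k \right)} = 4 k^{2}$ ($g{\left(k \right)} = k^{2} \cdot 4 = 4 k^{2}$)
$n + c{\left(-16,g{\left(2 \right)} \right)} = -2194 - 53 = -2247$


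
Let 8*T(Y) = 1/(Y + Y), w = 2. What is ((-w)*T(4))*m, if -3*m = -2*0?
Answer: 0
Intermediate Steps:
T(Y) = 1/(16*Y) (T(Y) = 1/(8*(Y + Y)) = 1/(8*((2*Y))) = (1/(2*Y))/8 = 1/(16*Y))
m = 0 (m = -(-2)*0/3 = -⅓*0 = 0)
((-w)*T(4))*m = ((-1*2)*((1/16)/4))*0 = -1/(8*4)*0 = -2*1/64*0 = -1/32*0 = 0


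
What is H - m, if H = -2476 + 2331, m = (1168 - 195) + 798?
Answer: -1916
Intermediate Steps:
m = 1771 (m = 973 + 798 = 1771)
H = -145
H - m = -145 - 1*1771 = -145 - 1771 = -1916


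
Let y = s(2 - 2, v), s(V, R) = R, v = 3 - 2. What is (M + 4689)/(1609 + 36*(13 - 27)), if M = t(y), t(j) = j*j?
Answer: 938/221 ≈ 4.2443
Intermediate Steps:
v = 1
y = 1
t(j) = j²
M = 1 (M = 1² = 1)
(M + 4689)/(1609 + 36*(13 - 27)) = (1 + 4689)/(1609 + 36*(13 - 27)) = 4690/(1609 + 36*(-14)) = 4690/(1609 - 504) = 4690/1105 = 4690*(1/1105) = 938/221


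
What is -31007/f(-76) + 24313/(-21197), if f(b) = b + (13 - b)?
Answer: -16038328/6721 ≈ -2386.3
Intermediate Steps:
f(b) = 13
-31007/f(-76) + 24313/(-21197) = -31007/13 + 24313/(-21197) = -31007*1/13 + 24313*(-1/21197) = -31007/13 - 593/517 = -16038328/6721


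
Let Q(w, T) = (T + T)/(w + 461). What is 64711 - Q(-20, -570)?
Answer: 9512897/147 ≈ 64714.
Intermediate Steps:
Q(w, T) = 2*T/(461 + w) (Q(w, T) = (2*T)/(461 + w) = 2*T/(461 + w))
64711 - Q(-20, -570) = 64711 - 2*(-570)/(461 - 20) = 64711 - 2*(-570)/441 = 64711 - 1*(-380/147) = 64711 + 380/147 = 9512897/147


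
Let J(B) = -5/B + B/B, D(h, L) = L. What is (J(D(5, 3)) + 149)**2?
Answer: 198025/9 ≈ 22003.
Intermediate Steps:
J(B) = 1 - 5/B (J(B) = -5/B + 1 = 1 - 5/B)
(J(D(5, 3)) + 149)**2 = ((-5 + 3)/3 + 149)**2 = ((1/3)*(-2) + 149)**2 = (-2/3 + 149)**2 = (445/3)**2 = 198025/9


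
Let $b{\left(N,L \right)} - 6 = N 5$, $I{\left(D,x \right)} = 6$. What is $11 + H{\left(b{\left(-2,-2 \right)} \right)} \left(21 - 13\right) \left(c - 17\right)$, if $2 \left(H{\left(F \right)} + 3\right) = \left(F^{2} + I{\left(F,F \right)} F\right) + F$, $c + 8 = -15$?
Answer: $2891$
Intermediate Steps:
$c = -23$ ($c = -8 - 15 = -23$)
$b{\left(N,L \right)} = 6 + 5 N$ ($b{\left(N,L \right)} = 6 + N 5 = 6 + 5 N$)
$H{\left(F \right)} = -3 + \frac{F^{2}}{2} + \frac{7 F}{2}$ ($H{\left(F \right)} = -3 + \frac{\left(F^{2} + 6 F\right) + F}{2} = -3 + \frac{F^{2} + 7 F}{2} = -3 + \left(\frac{F^{2}}{2} + \frac{7 F}{2}\right) = -3 + \frac{F^{2}}{2} + \frac{7 F}{2}$)
$11 + H{\left(b{\left(-2,-2 \right)} \right)} \left(21 - 13\right) \left(c - 17\right) = 11 + \left(-3 + \frac{\left(6 + 5 \left(-2\right)\right)^{2}}{2} + \frac{7 \left(6 + 5 \left(-2\right)\right)}{2}\right) \left(21 - 13\right) \left(-23 - 17\right) = 11 + \left(-3 + \frac{\left(6 - 10\right)^{2}}{2} + \frac{7 \left(6 - 10\right)}{2}\right) 8 \left(-40\right) = 11 + \left(-3 + \frac{\left(-4\right)^{2}}{2} + \frac{7}{2} \left(-4\right)\right) \left(-320\right) = 11 + \left(-3 + \frac{1}{2} \cdot 16 - 14\right) \left(-320\right) = 11 + \left(-3 + 8 - 14\right) \left(-320\right) = 11 - -2880 = 11 + 2880 = 2891$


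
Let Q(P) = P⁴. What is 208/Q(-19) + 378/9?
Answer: 5473690/130321 ≈ 42.002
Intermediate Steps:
208/Q(-19) + 378/9 = 208/((-19)⁴) + 378/9 = 208/130321 + 378*(⅑) = 208*(1/130321) + 42 = 208/130321 + 42 = 5473690/130321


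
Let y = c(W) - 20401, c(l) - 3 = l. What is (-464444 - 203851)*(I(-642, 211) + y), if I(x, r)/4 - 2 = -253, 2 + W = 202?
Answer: 14169190590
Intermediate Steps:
W = 200 (W = -2 + 202 = 200)
c(l) = 3 + l
y = -20198 (y = (3 + 200) - 20401 = 203 - 20401 = -20198)
I(x, r) = -1004 (I(x, r) = 8 + 4*(-253) = 8 - 1012 = -1004)
(-464444 - 203851)*(I(-642, 211) + y) = (-464444 - 203851)*(-1004 - 20198) = -668295*(-21202) = 14169190590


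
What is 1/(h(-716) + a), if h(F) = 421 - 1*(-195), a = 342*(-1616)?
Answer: -1/552056 ≈ -1.8114e-6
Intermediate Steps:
a = -552672
h(F) = 616 (h(F) = 421 + 195 = 616)
1/(h(-716) + a) = 1/(616 - 552672) = 1/(-552056) = -1/552056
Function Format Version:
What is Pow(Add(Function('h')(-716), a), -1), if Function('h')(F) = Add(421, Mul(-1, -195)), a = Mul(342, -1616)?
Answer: Rational(-1, 552056) ≈ -1.8114e-6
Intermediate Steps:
a = -552672
Function('h')(F) = 616 (Function('h')(F) = Add(421, 195) = 616)
Pow(Add(Function('h')(-716), a), -1) = Pow(Add(616, -552672), -1) = Pow(-552056, -1) = Rational(-1, 552056)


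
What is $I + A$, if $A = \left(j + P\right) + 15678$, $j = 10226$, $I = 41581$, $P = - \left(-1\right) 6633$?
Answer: $74118$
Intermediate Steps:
$P = 6633$ ($P = \left(-1\right) \left(-6633\right) = 6633$)
$A = 32537$ ($A = \left(10226 + 6633\right) + 15678 = 16859 + 15678 = 32537$)
$I + A = 41581 + 32537 = 74118$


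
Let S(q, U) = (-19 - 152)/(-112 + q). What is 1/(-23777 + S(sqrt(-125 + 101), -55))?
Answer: -298810184/7104354397105 - 342*I*sqrt(6)/7104354397105 ≈ -4.206e-5 - 1.1792e-10*I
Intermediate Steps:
S(q, U) = -171/(-112 + q)
1/(-23777 + S(sqrt(-125 + 101), -55)) = 1/(-23777 - 171/(-112 + sqrt(-125 + 101))) = 1/(-23777 - 171/(-112 + sqrt(-24))) = 1/(-23777 - 171/(-112 + 2*I*sqrt(6)))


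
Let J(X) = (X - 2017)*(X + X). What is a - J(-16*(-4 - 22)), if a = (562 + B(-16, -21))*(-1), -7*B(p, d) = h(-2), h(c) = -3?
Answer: 9320287/7 ≈ 1.3315e+6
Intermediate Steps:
B(p, d) = 3/7 (B(p, d) = -⅐*(-3) = 3/7)
J(X) = 2*X*(-2017 + X) (J(X) = (-2017 + X)*(2*X) = 2*X*(-2017 + X))
a = -3937/7 (a = (562 + 3/7)*(-1) = (3937/7)*(-1) = -3937/7 ≈ -562.43)
a - J(-16*(-4 - 22)) = -3937/7 - 2*(-16*(-4 - 22))*(-2017 - 16*(-4 - 22)) = -3937/7 - 2*(-16*(-26))*(-2017 - 16*(-26)) = -3937/7 - 2*416*(-2017 + 416) = -3937/7 - 2*416*(-1601) = -3937/7 - 1*(-1332032) = -3937/7 + 1332032 = 9320287/7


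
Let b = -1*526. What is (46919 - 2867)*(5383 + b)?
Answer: 213960564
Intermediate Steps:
b = -526
(46919 - 2867)*(5383 + b) = (46919 - 2867)*(5383 - 526) = 44052*4857 = 213960564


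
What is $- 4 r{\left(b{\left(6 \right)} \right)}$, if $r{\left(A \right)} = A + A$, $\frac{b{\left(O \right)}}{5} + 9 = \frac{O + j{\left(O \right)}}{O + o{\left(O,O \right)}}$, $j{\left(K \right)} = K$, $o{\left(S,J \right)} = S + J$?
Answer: $\frac{1000}{3} \approx 333.33$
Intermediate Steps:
$o{\left(S,J \right)} = J + S$
$b{\left(O \right)} = - \frac{125}{3}$ ($b{\left(O \right)} = -45 + 5 \frac{O + O}{O + \left(O + O\right)} = -45 + 5 \frac{2 O}{O + 2 O} = -45 + 5 \frac{2 O}{3 O} = -45 + 5 \cdot 2 O \frac{1}{3 O} = -45 + 5 \cdot \frac{2}{3} = -45 + \frac{10}{3} = - \frac{125}{3}$)
$r{\left(A \right)} = 2 A$
$- 4 r{\left(b{\left(6 \right)} \right)} = - 4 \cdot 2 \left(- \frac{125}{3}\right) = \left(-4\right) \left(- \frac{250}{3}\right) = \frac{1000}{3}$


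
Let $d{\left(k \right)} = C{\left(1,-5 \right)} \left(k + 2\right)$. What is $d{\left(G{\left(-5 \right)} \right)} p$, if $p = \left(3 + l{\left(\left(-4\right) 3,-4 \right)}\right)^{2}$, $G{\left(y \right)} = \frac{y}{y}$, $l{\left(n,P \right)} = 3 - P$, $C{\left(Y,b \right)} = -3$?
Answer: $-900$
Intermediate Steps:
$G{\left(y \right)} = 1$
$d{\left(k \right)} = -6 - 3 k$ ($d{\left(k \right)} = - 3 \left(k + 2\right) = - 3 \left(2 + k\right) = -6 - 3 k$)
$p = 100$ ($p = \left(3 + \left(3 - -4\right)\right)^{2} = \left(3 + \left(3 + 4\right)\right)^{2} = \left(3 + 7\right)^{2} = 10^{2} = 100$)
$d{\left(G{\left(-5 \right)} \right)} p = \left(-6 - 3\right) 100 = \left(-9\right) 100 = -900$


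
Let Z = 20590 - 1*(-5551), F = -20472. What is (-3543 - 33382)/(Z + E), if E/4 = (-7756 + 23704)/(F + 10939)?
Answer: -352006025/249138361 ≈ -1.4129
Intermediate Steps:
Z = 26141 (Z = 20590 + 5551 = 26141)
E = -63792/9533 (E = 4*((-7756 + 23704)/(-20472 + 10939)) = 4*(15948/(-9533)) = 4*(15948*(-1/9533)) = 4*(-15948/9533) = -63792/9533 ≈ -6.6917)
(-3543 - 33382)/(Z + E) = (-3543 - 33382)/(26141 - 63792/9533) = -36925/249138361/9533 = -36925*9533/249138361 = -352006025/249138361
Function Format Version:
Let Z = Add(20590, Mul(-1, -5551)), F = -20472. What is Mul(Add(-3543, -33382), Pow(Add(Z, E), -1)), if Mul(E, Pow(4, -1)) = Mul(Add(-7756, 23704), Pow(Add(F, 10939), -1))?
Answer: Rational(-352006025, 249138361) ≈ -1.4129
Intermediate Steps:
Z = 26141 (Z = Add(20590, 5551) = 26141)
E = Rational(-63792, 9533) (E = Mul(4, Mul(Add(-7756, 23704), Pow(Add(-20472, 10939), -1))) = Mul(4, Mul(15948, Pow(-9533, -1))) = Mul(4, Mul(15948, Rational(-1, 9533))) = Mul(4, Rational(-15948, 9533)) = Rational(-63792, 9533) ≈ -6.6917)
Mul(Add(-3543, -33382), Pow(Add(Z, E), -1)) = Mul(Add(-3543, -33382), Pow(Add(26141, Rational(-63792, 9533)), -1)) = Mul(-36925, Pow(Rational(249138361, 9533), -1)) = Mul(-36925, Rational(9533, 249138361)) = Rational(-352006025, 249138361)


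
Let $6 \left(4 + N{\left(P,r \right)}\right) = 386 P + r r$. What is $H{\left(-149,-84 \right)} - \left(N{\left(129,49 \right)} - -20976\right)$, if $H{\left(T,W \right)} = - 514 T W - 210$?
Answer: $- \frac{38778631}{6} \approx -6.4631 \cdot 10^{6}$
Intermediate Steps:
$N{\left(P,r \right)} = -4 + \frac{r^{2}}{6} + \frac{193 P}{3}$ ($N{\left(P,r \right)} = -4 + \frac{386 P + r r}{6} = -4 + \frac{386 P + r^{2}}{6} = -4 + \frac{r^{2} + 386 P}{6} = -4 + \left(\frac{r^{2}}{6} + \frac{193 P}{3}\right) = -4 + \frac{r^{2}}{6} + \frac{193 P}{3}$)
$H{\left(T,W \right)} = -210 - 514 T W$ ($H{\left(T,W \right)} = - 514 T W - 210 = -210 - 514 T W$)
$H{\left(-149,-84 \right)} - \left(N{\left(129,49 \right)} - -20976\right) = \left(-210 - \left(-76586\right) \left(-84\right)\right) - \left(\left(-4 + \frac{49^{2}}{6} + \frac{193}{3} \cdot 129\right) - -20976\right) = \left(-210 - 6433224\right) - \left(\left(-4 + \frac{1}{6} \cdot 2401 + 8299\right) + 20976\right) = -6433434 - \left(\left(-4 + \frac{2401}{6} + 8299\right) + 20976\right) = -6433434 - \left(\frac{52171}{6} + 20976\right) = -6433434 - \frac{178027}{6} = - \frac{38778631}{6}$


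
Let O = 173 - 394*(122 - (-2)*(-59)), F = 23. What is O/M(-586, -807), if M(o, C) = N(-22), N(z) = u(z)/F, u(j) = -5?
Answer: 32269/5 ≈ 6453.8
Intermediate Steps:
N(z) = -5/23
M(o, C) = -5/23
O = -1403 (O = 173 - 394*(122 - 1*118) = 173 - 394*(122 - 118) = 173 - 394*4 = 173 - 1576 = -1403)
O/M(-586, -807) = -1403/(-5/23) = -1403*(-23/5) = 32269/5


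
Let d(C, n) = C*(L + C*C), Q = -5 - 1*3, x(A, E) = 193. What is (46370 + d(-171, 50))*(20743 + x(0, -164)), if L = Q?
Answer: -103684974728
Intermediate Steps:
Q = -8 (Q = -5 - 3 = -8)
L = -8
d(C, n) = C*(-8 + C²) (d(C, n) = C*(-8 + C*C) = C*(-8 + C²))
(46370 + d(-171, 50))*(20743 + x(0, -164)) = (46370 - 171*(-8 + (-171)²))*(20743 + 193) = (46370 - 171*(-8 + 29241))*20936 = (46370 - 171*29233)*20936 = (46370 - 4998843)*20936 = -4952473*20936 = -103684974728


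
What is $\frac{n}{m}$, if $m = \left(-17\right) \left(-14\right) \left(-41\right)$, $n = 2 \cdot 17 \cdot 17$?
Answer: $- \frac{17}{287} \approx -0.059233$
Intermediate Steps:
$n = 578$ ($n = 34 \cdot 17 = 578$)
$m = -9758$ ($m = 238 \left(-41\right) = -9758$)
$\frac{n}{m} = \frac{578}{-9758} = 578 \left(- \frac{1}{9758}\right) = - \frac{17}{287}$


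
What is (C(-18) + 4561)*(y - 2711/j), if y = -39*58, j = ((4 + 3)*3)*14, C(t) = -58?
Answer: -1002276239/98 ≈ -1.0227e+7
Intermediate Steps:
j = 294 (j = (7*3)*14 = 21*14 = 294)
y = -2262
(C(-18) + 4561)*(y - 2711/j) = (-58 + 4561)*(-2262 - 2711/294) = 4503*(-2262 - 2711*1/294) = 4503*(-2262 - 2711/294) = 4503*(-667739/294) = -1002276239/98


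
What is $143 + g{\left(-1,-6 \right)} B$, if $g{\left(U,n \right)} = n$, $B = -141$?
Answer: $989$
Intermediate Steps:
$143 + g{\left(-1,-6 \right)} B = 143 - -846 = 143 + 846 = 989$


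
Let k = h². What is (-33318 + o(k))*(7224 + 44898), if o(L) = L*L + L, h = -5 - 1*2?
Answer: -1608901896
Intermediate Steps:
h = -7 (h = -5 - 2 = -7)
k = 49 (k = (-7)² = 49)
o(L) = L + L² (o(L) = L² + L = L + L²)
(-33318 + o(k))*(7224 + 44898) = (-33318 + 49*(1 + 49))*(7224 + 44898) = (-33318 + 49*50)*52122 = (-33318 + 2450)*52122 = -30868*52122 = -1608901896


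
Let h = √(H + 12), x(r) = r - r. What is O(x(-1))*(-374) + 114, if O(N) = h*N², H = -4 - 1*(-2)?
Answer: 114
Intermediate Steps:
x(r) = 0
H = -2 (H = -4 + 2 = -2)
h = √10 (h = √(-2 + 12) = √10 ≈ 3.1623)
O(N) = √10*N²
O(x(-1))*(-374) + 114 = (√10*0²)*(-374) + 114 = (√10*0)*(-374) + 114 = 0*(-374) + 114 = 0 + 114 = 114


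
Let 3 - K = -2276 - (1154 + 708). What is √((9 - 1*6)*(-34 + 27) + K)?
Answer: 2*√1030 ≈ 64.187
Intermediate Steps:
K = 4141 (K = 3 - (-2276 - (1154 + 708)) = 3 - (-2276 - 1*1862) = 3 - (-2276 - 1862) = 3 - 1*(-4138) = 3 + 4138 = 4141)
√((9 - 1*6)*(-34 + 27) + K) = √((9 - 1*6)*(-34 + 27) + 4141) = √((9 - 6)*(-7) + 4141) = √(3*(-7) + 4141) = √(-21 + 4141) = √4120 = 2*√1030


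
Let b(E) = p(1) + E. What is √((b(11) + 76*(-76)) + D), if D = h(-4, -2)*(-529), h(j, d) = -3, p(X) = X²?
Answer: I*√4177 ≈ 64.63*I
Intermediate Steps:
b(E) = 1 + E (b(E) = 1² + E = 1 + E)
D = 1587 (D = -3*(-529) = 1587)
√((b(11) + 76*(-76)) + D) = √(((1 + 11) + 76*(-76)) + 1587) = √((12 - 5776) + 1587) = √(-5764 + 1587) = √(-4177) = I*√4177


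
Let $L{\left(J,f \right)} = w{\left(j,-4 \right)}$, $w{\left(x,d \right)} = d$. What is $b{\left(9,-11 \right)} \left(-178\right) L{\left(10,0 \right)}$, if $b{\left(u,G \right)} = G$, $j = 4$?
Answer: $-7832$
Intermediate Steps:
$L{\left(J,f \right)} = -4$
$b{\left(9,-11 \right)} \left(-178\right) L{\left(10,0 \right)} = \left(-11\right) \left(-178\right) \left(-4\right) = 1958 \left(-4\right) = -7832$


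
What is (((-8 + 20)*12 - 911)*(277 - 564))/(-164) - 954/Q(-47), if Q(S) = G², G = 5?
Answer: -138041/100 ≈ -1380.4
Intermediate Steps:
Q(S) = 25 (Q(S) = 5² = 25)
(((-8 + 20)*12 - 911)*(277 - 564))/(-164) - 954/Q(-47) = (((-8 + 20)*12 - 911)*(277 - 564))/(-164) - 954/25 = ((12*12 - 911)*(-287))*(-1/164) - 954*1/25 = ((144 - 911)*(-287))*(-1/164) - 954/25 = -767*(-287)*(-1/164) - 954/25 = 220129*(-1/164) - 954/25 = -5369/4 - 954/25 = -138041/100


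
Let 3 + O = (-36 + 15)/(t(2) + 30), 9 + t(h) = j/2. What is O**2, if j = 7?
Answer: 729/49 ≈ 14.878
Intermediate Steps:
t(h) = -11/2 (t(h) = -9 + 7/2 = -11/2)
O = -27/7 (O = -3 + (-36 + 15)/(-11/2 + 30) = -3 - 21/49/2 = -3 - 21*2/49 = -3 - 6/7 = -27/7 ≈ -3.8571)
O**2 = (-27/7)**2 = 729/49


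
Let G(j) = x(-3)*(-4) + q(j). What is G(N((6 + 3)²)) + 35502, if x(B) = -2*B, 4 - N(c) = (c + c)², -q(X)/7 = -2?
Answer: 35492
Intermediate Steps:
q(X) = 14 (q(X) = -7*(-2) = 14)
N(c) = 4 - 4*c² (N(c) = 4 - (c + c)² = 4 - (2*c)² = 4 - 4*c²)
G(j) = -10 (G(j) = -2*(-3)*(-4) + 14 = 6*(-4) + 14 = -24 + 14 = -10)
G(N((6 + 3)²)) + 35502 = -10 + 35502 = 35492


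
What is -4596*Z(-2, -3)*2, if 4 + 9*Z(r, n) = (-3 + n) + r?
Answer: 12256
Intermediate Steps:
Z(r, n) = -7/9 + n/9 + r/9 (Z(r, n) = -4/9 + ((-3 + n) + r)/9 = -4/9 + (-3 + n + r)/9 = -4/9 + (-1/3 + n/9 + r/9) = -7/9 + n/9 + r/9)
-4596*Z(-2, -3)*2 = -4596*(-7/9 + (1/9)*(-3) + (1/9)*(-2))*2 = -4596*(-7/9 - 1/3 - 2/9)*2 = -(-6128)*2 = -4596*(-8/3) = 12256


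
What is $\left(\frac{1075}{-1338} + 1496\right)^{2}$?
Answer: $\frac{4002292328329}{1790244} \approx 2.2356 \cdot 10^{6}$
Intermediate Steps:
$\left(\frac{1075}{-1338} + 1496\right)^{2} = \left(1075 \left(- \frac{1}{1338}\right) + 1496\right)^{2} = \left(- \frac{1075}{1338} + 1496\right)^{2} = \left(\frac{2000573}{1338}\right)^{2} = \frac{4002292328329}{1790244}$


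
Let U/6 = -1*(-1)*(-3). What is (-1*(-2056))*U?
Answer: -37008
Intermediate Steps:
U = -18 (U = 6*(-1*(-1)*(-3)) = 6*(1*(-3)) = 6*(-3) = -18)
(-1*(-2056))*U = -1*(-2056)*(-18) = 2056*(-18) = -37008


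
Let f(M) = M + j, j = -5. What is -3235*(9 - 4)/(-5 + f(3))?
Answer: 16175/7 ≈ 2310.7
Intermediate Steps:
f(M) = -5 + M (f(M) = M - 5 = -5 + M)
-3235*(9 - 4)/(-5 + f(3)) = -3235*(9 - 4)/(-5 + (-5 + 3)) = -16175/(-5 - 2) = -16175/(-7) = -16175*(-1)/7 = -3235*(-5/7) = 16175/7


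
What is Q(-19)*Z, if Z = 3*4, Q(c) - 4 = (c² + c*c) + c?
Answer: 8484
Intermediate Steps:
Q(c) = 4 + c + 2*c² (Q(c) = 4 + ((c² + c*c) + c) = 4 + ((c² + c²) + c) = 4 + (2*c² + c) = 4 + (c + 2*c²) = 4 + c + 2*c²)
Z = 12
Q(-19)*Z = (4 - 19 + 2*(-19)²)*12 = (4 - 19 + 2*361)*12 = (4 - 19 + 722)*12 = 707*12 = 8484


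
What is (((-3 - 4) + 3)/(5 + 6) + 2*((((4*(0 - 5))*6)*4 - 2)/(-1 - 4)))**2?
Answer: 112021056/3025 ≈ 37032.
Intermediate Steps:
(((-3 - 4) + 3)/(5 + 6) + 2*((((4*(0 - 5))*6)*4 - 2)/(-1 - 4)))**2 = ((-7 + 3)/11 + 2*((((4*(-5))*6)*4 - 2)/(-5)))**2 = (-4*1/11 + 2*((-20*6*4 - 2)*(-1/5)))**2 = (-4/11 + 2*((-120*4 - 2)*(-1/5)))**2 = (-4/11 + 2*((-480 - 2)*(-1/5)))**2 = (-4/11 + 2*(-482*(-1/5)))**2 = (-4/11 + 2*(482/5))**2 = (-4/11 + 964/5)**2 = (10584/55)**2 = 112021056/3025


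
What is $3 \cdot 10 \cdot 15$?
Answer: $450$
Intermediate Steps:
$3 \cdot 10 \cdot 15 = 30 \cdot 15 = 450$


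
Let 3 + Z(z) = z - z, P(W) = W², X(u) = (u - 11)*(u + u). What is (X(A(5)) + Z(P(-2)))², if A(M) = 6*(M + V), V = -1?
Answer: 385641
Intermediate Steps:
A(M) = -6 + 6*M (A(M) = 6*(M - 1) = 6*(-1 + M) = -6 + 6*M)
X(u) = 2*u*(-11 + u) (X(u) = (-11 + u)*(2*u) = 2*u*(-11 + u))
Z(z) = -3 (Z(z) = -3 + (z - z) = -3 + 0 = -3)
(X(A(5)) + Z(P(-2)))² = (2*(-6 + 6*5)*(-11 + (-6 + 6*5)) - 3)² = (2*(-6 + 30)*(-11 + (-6 + 30)) - 3)² = (2*24*(-11 + 24) - 3)² = (2*24*13 - 3)² = (624 - 3)² = 621² = 385641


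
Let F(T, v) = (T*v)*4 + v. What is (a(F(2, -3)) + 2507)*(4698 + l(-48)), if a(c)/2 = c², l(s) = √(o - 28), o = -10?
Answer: 18627570 + 3965*I*√38 ≈ 1.8628e+7 + 24442.0*I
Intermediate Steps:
F(T, v) = v + 4*T*v (F(T, v) = 4*T*v + v = v + 4*T*v)
l(s) = I*√38 (l(s) = √(-10 - 28) = √(-38) = I*√38)
a(c) = 2*c²
(a(F(2, -3)) + 2507)*(4698 + l(-48)) = (2*(-3*(1 + 4*2))² + 2507)*(4698 + I*√38) = (2*(-3*(1 + 8))² + 2507)*(4698 + I*√38) = (2*(-3*9)² + 2507)*(4698 + I*√38) = (2*(-27)² + 2507)*(4698 + I*√38) = (2*729 + 2507)*(4698 + I*√38) = (1458 + 2507)*(4698 + I*√38) = 3965*(4698 + I*√38) = 18627570 + 3965*I*√38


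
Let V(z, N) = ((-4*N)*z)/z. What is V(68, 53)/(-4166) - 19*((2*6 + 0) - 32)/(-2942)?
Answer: -239844/3064093 ≈ -0.078276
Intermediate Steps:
V(z, N) = -4*N (V(z, N) = (-4*N*z)/z = -4*N)
V(68, 53)/(-4166) - 19*((2*6 + 0) - 32)/(-2942) = -4*53/(-4166) - 19*((2*6 + 0) - 32)/(-2942) = -212*(-1/4166) - 19*((12 + 0) - 32)*(-1/2942) = 106/2083 - 19*(12 - 32)*(-1/2942) = 106/2083 - 19*(-20)*(-1/2942) = 106/2083 + 380*(-1/2942) = 106/2083 - 190/1471 = -239844/3064093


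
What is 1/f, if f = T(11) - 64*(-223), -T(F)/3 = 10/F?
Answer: 11/156962 ≈ 7.0081e-5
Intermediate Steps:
T(F) = -30/F
f = 156962/11 (f = -30/11 - 64*(-223) = -30*1/11 + 14272 = -30/11 + 14272 = 156962/11 ≈ 14269.)
1/f = 1/(156962/11) = 11/156962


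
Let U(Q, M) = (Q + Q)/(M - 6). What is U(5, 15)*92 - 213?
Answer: -997/9 ≈ -110.78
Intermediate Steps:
U(Q, M) = 2*Q/(-6 + M) (U(Q, M) = (2*Q)/(-6 + M) = 2*Q/(-6 + M))
U(5, 15)*92 - 213 = (2*5/(-6 + 15))*92 - 213 = (2*5/9)*92 - 213 = (2*5*(1/9))*92 - 213 = (10/9)*92 - 213 = 920/9 - 213 = -997/9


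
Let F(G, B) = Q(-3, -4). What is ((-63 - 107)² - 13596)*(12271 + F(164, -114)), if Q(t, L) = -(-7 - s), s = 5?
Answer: 187979032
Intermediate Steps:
Q(t, L) = 12 (Q(t, L) = -(-7 - 1*5) = -(-7 - 5) = -1*(-12) = 12)
F(G, B) = 12
((-63 - 107)² - 13596)*(12271 + F(164, -114)) = ((-63 - 107)² - 13596)*(12271 + 12) = ((-170)² - 13596)*12283 = (28900 - 13596)*12283 = 15304*12283 = 187979032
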